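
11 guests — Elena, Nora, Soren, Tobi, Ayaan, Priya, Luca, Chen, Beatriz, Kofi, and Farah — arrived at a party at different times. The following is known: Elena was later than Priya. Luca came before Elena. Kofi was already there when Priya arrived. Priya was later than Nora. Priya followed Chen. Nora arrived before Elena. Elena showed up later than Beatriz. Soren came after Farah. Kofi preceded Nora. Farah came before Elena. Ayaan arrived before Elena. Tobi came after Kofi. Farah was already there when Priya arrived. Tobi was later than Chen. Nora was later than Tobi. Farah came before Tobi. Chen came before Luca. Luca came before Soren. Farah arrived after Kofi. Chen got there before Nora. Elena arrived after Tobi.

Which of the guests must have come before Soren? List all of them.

Chen, Farah, Kofi, Luca

Directly stated before Soren: Farah and Luca.
Chen reaches Soren via Chen → Luca → Soren.
Kofi reaches Soren via Kofi → Farah → Soren.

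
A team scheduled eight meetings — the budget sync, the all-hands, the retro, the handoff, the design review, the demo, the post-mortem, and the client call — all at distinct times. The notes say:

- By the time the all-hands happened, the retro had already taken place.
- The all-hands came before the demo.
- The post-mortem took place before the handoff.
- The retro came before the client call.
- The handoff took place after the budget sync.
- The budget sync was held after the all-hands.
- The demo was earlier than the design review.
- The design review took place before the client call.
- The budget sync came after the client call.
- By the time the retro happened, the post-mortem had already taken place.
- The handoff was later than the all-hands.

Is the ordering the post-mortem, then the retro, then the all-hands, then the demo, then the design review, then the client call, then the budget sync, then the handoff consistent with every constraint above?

yes

Check each stated constraint against the proposed order — e.g. the all-hands is ahead of the handoff; the post-mortem is ahead of the handoff. Every pair is in the required order; nothing is violated.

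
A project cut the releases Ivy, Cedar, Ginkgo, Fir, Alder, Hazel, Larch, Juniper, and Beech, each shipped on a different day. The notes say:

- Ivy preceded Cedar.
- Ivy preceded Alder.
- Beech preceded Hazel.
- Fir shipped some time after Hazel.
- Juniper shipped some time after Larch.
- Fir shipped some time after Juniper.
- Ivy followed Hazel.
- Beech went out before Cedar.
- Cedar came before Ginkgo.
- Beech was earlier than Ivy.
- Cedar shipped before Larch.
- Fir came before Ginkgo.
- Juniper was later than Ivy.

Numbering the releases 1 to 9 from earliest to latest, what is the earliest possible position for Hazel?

2

Beech must come before Hazel — 1 forced predecessor.
Nothing else is forced ahead of Hazel, so its earliest slot is position 1 + 1 = 2.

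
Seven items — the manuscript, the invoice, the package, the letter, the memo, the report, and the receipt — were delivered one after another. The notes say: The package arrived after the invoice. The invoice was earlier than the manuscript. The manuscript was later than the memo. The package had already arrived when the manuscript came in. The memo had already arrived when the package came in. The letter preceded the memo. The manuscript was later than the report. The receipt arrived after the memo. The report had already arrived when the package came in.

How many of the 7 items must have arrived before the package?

4

Directly stated before the package: the invoice, the memo, and the report.
The letter reaches the package via the letter → the memo → the package.
No chain forces the manuscript (or any of the others) ahead of the package.
That's the invoice, the letter, the memo, and the report — 4 in all.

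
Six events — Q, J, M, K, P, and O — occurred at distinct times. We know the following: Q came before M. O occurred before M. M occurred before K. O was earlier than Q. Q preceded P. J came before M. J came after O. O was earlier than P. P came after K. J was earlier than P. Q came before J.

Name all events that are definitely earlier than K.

J, M, O, Q

Directly stated before K: M.
J reaches K via J → M → K.
O reaches K via O → M → K.
Q reaches K via Q → M → K.
No chain forces P ahead of K.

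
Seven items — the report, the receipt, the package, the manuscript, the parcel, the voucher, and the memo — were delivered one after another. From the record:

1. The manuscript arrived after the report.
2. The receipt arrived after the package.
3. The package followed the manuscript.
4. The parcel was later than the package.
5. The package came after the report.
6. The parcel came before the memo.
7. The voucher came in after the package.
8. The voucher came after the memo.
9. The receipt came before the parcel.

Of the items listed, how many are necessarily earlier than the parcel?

Directly stated before the parcel: the package and the receipt.
The manuscript reaches the parcel via the manuscript → the package → the parcel.
The report reaches the parcel via the report → the package → the parcel.
That's the manuscript, the package, the receipt, and the report — 4 in all.

4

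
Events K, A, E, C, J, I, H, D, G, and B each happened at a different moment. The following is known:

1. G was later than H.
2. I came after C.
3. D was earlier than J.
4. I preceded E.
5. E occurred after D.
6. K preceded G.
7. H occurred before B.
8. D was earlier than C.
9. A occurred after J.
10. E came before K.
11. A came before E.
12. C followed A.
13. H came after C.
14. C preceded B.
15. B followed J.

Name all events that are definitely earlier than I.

Directly stated before I: C.
A reaches I via A → C → I.
D reaches I via D → C → I.
J reaches I via J → A → C → I.

A, C, D, J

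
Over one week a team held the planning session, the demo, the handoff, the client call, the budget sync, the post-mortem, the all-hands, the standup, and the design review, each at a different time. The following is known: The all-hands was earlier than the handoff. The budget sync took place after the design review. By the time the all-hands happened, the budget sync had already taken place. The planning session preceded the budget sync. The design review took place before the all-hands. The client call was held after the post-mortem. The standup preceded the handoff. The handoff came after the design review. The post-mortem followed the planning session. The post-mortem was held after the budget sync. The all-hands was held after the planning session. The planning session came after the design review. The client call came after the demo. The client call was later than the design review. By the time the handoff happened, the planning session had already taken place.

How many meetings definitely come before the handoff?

Directly stated before the handoff: the all-hands, the design review, the planning session, and the standup.
The budget sync reaches the handoff via the budget sync → the all-hands → the handoff.
That's the all-hands, the budget sync, the design review, the planning session, and the standup — 5 in all.

5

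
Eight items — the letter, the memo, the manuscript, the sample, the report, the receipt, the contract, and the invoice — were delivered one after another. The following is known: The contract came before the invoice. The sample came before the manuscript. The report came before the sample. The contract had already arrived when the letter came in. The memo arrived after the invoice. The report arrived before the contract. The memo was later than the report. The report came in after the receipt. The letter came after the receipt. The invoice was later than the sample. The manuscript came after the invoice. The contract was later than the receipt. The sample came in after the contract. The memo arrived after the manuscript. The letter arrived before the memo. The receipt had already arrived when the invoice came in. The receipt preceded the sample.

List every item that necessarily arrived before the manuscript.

the contract, the invoice, the receipt, the report, the sample

Directly stated before the manuscript: the invoice and the sample.
The contract reaches the manuscript via the contract → the invoice → the manuscript.
The receipt reaches the manuscript via the receipt → the invoice → the manuscript.
The report reaches the manuscript via the report → the sample → the manuscript.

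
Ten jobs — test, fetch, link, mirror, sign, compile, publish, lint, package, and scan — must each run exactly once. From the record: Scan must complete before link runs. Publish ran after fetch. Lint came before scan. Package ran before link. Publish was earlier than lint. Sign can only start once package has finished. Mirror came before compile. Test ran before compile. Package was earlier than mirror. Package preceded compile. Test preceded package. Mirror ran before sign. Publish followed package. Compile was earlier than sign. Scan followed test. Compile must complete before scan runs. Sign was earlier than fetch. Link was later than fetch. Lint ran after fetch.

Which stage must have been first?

test

Test has a chain of constraints placing it before every other stage, so test must be first.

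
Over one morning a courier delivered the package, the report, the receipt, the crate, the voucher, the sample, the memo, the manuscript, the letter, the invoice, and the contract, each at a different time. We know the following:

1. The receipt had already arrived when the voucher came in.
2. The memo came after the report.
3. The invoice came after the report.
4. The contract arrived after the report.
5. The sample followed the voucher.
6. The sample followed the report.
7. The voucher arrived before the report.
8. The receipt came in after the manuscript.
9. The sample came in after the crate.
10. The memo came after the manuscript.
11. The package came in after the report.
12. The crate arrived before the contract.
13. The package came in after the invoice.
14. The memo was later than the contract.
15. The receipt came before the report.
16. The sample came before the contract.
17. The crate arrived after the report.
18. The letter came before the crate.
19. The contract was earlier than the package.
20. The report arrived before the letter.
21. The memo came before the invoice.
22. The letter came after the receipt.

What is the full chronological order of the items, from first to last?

The constraints fix every adjacent pair, so only one ordering works:
the manuscript → the receipt → the voucher → the report → the letter → the crate → the sample → the contract → the memo → the invoice → the package.

the manuscript, the receipt, the voucher, the report, the letter, the crate, the sample, the contract, the memo, the invoice, the package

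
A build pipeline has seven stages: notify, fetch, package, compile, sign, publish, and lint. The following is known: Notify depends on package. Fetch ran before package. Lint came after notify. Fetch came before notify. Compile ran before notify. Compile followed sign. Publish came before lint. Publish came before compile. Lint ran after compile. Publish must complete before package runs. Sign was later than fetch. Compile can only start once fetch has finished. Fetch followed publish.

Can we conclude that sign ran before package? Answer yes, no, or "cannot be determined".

cannot be determined

No chain of stated constraints runs from sign to package, and none runs from package to sign either.
So the relative order of sign and package is not fixed by the given facts.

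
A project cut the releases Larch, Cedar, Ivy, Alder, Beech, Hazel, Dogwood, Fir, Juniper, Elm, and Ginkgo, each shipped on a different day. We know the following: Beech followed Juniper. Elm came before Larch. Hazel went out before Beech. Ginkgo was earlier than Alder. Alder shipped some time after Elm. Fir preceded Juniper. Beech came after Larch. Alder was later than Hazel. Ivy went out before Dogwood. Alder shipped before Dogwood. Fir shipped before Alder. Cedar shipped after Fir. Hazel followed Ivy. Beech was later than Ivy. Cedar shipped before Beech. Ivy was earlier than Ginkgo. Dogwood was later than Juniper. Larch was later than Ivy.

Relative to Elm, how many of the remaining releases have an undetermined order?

6

Forced after Elm: Alder, Beech, Dogwood, and Larch.
That leaves Cedar, Fir, Ginkgo, Hazel, Ivy, and Juniper with no forced order relative to Elm — 6.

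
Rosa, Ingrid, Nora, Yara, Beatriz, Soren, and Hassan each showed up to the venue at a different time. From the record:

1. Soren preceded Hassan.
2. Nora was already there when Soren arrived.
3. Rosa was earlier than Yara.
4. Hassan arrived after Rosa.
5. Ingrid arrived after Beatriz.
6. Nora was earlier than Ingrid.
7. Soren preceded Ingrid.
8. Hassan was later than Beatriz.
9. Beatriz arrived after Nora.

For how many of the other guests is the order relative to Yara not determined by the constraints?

Forced before Yara: Rosa.
That leaves Beatriz, Hassan, Ingrid, Nora, and Soren with no forced order relative to Yara — 5.

5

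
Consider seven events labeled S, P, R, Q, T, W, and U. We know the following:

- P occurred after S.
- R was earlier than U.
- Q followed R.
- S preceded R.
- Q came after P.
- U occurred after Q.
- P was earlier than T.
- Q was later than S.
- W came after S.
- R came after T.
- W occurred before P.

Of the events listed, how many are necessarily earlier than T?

Directly stated before T: P.
S reaches T via S → P → T.
W reaches T via W → P → T.
That's P, S, and W — 3 in all.

3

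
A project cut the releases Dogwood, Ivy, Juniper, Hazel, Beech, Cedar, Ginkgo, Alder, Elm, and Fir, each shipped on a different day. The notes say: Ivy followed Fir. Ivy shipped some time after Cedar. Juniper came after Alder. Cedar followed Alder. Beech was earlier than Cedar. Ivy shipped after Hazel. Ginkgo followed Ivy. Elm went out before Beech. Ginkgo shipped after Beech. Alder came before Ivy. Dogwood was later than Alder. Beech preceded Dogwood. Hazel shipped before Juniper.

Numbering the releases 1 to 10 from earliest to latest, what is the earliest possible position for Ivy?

Alder, Beech, Cedar, Elm, Fir, and Hazel must all come before Ivy — 6 forced predecessors.
Nothing else is forced ahead of Ivy, so its earliest slot is position 6 + 1 = 7.

7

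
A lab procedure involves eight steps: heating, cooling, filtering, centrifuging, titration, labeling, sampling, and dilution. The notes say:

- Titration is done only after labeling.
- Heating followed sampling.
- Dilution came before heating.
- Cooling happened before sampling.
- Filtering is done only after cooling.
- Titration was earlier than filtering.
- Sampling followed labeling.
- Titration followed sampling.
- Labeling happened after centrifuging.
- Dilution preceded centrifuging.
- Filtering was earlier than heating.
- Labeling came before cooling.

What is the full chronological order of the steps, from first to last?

The constraints fix every adjacent pair, so only one ordering works:
dilution → centrifuging → labeling → cooling → sampling → titration → filtering → heating.

dilution, centrifuging, labeling, cooling, sampling, titration, filtering, heating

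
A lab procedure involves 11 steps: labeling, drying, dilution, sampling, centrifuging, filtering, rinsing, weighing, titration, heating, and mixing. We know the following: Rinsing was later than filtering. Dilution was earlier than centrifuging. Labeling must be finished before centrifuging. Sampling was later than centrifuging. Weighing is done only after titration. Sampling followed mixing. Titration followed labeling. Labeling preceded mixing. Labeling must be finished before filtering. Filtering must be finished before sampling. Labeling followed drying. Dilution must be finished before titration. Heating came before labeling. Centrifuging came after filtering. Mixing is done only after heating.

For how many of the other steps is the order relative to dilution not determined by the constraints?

Forced after dilution: centrifuging, sampling, titration, and weighing.
That leaves drying, filtering, heating, labeling, mixing, and rinsing with no forced order relative to dilution — 6.

6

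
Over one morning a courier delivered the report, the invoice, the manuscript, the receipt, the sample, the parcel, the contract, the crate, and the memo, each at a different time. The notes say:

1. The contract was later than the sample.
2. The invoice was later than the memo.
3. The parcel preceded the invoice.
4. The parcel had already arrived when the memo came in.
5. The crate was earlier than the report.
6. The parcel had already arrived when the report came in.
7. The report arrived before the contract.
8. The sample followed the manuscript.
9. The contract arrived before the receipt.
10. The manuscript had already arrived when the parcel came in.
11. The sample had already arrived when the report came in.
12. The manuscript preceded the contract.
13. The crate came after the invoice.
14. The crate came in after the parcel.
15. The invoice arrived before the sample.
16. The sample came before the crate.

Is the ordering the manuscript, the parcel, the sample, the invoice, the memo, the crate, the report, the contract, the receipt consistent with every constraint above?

no

The constraints require the invoice before the sample, but in the proposed sequence the sample appears ahead of the invoice. That one violation is enough.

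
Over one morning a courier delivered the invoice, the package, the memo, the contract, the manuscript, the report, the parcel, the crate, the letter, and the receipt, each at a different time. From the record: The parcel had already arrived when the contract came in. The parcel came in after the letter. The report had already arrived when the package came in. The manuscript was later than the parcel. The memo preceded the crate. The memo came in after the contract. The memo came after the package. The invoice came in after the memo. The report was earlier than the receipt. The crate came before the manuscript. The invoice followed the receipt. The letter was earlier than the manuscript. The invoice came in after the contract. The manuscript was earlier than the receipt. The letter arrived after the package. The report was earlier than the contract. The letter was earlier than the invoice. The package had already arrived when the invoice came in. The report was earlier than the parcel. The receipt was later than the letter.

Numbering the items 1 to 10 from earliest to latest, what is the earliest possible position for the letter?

3

The package and the report must both come before the letter — 2 forced predecessors.
Nothing else is forced ahead of the letter, so its earliest slot is position 2 + 1 = 3.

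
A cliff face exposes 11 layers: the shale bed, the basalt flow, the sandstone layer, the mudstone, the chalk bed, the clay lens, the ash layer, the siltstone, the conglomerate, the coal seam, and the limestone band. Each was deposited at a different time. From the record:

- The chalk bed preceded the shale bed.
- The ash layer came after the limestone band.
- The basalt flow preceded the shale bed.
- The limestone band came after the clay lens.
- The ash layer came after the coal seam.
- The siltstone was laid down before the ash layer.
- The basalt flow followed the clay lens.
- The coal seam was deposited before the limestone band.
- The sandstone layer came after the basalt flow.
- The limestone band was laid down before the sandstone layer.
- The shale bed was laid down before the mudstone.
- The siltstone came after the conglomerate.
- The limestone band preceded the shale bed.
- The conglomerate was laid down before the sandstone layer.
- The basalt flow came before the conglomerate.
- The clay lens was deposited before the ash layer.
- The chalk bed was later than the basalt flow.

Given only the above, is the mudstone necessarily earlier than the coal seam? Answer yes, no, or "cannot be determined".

no

Tracing the constraints gives the coal seam → the limestone band → the shale bed → the mudstone, so the coal seam must come before the mudstone.
That means the mudstone cannot be before the coal seam.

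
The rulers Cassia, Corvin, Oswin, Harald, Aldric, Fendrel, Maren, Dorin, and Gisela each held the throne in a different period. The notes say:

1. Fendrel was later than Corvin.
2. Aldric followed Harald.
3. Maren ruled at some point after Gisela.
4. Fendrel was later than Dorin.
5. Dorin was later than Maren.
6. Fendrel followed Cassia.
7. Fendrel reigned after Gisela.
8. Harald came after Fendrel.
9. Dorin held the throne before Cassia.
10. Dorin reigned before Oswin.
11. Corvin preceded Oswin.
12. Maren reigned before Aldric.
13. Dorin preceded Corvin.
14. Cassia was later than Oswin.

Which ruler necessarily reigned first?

Gisela has a chain of constraints placing them before every other ruler, so Gisela must be first.

Gisela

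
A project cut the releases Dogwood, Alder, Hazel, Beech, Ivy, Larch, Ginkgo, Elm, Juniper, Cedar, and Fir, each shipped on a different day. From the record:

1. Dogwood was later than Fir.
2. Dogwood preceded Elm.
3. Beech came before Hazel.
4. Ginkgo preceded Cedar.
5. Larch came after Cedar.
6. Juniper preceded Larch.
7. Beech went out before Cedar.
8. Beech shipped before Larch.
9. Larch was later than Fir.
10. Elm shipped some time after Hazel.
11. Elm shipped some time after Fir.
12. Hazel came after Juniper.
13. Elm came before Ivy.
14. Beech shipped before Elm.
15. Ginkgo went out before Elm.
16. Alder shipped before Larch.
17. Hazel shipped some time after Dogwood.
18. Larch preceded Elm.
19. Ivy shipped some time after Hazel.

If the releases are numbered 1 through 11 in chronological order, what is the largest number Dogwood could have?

8

Dogwood must come before Elm, Hazel, and Ivy — 3 releases forced after it.
Everything else can be placed before Dogwood in some valid order, so Dogwood can sit as late as position 11 − 3 = 8.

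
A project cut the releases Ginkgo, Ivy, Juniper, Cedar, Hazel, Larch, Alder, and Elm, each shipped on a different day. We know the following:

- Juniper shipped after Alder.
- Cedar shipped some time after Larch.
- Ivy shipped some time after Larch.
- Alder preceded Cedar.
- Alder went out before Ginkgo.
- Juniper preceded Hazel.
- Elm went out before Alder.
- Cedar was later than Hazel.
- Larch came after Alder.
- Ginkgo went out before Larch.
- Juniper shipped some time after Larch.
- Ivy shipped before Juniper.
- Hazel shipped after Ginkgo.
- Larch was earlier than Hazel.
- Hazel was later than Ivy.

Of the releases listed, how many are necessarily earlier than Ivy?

Directly stated before Ivy: Larch.
Alder reaches Ivy via Alder → Larch → Ivy.
Elm reaches Ivy via Elm → Alder → Larch → Ivy.
Ginkgo reaches Ivy via Ginkgo → Larch → Ivy.
No chain forces Cedar (or any of the others) ahead of Ivy.
That's Alder, Elm, Ginkgo, and Larch — 4 in all.

4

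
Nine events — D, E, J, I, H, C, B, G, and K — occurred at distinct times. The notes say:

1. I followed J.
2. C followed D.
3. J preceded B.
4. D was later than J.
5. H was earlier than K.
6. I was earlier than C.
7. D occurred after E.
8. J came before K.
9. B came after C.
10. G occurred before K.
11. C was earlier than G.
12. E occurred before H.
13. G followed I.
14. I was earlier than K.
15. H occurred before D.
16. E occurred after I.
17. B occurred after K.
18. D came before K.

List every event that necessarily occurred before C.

Directly stated before C: D and I.
E reaches C via E → D → C.
H reaches C via H → D → C.
J reaches C via J → I → C.

D, E, H, I, J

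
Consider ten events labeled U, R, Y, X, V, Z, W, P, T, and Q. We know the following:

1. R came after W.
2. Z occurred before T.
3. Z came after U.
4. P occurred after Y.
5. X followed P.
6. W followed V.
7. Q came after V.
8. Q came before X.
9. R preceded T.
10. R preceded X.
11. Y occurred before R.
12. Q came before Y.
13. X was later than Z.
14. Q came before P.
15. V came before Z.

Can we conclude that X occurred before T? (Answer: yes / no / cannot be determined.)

cannot be determined

No chain of stated constraints runs from X to T, and none runs from T to X either.
So the relative order of X and T is not fixed by the given facts.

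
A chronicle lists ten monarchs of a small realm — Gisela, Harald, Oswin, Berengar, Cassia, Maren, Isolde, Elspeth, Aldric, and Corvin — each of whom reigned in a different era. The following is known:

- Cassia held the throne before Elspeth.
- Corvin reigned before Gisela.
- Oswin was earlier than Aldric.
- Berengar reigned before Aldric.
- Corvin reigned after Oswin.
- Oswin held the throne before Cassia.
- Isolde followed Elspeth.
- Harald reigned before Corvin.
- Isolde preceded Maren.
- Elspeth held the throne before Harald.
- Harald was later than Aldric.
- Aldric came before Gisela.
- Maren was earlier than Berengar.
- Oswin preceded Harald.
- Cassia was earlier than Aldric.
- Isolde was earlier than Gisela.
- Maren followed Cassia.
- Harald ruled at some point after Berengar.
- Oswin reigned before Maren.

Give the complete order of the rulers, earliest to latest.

Oswin, Cassia, Elspeth, Isolde, Maren, Berengar, Aldric, Harald, Corvin, Gisela

The constraints fix every adjacent pair, so only one ordering works:
Oswin → Cassia → Elspeth → Isolde → Maren → Berengar → Aldric → Harald → Corvin → Gisela.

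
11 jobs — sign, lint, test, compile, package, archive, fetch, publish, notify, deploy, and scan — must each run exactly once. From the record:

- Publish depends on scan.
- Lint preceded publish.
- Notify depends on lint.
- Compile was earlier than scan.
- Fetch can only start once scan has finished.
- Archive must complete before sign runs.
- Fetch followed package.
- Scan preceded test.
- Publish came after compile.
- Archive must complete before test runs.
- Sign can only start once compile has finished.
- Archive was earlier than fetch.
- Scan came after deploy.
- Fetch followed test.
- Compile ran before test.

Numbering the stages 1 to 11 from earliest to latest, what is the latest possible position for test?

Test must come before fetch — 1 stage forced after it.
Everything else can be placed before test in some valid order, so test can sit as late as position 11 − 1 = 10.

10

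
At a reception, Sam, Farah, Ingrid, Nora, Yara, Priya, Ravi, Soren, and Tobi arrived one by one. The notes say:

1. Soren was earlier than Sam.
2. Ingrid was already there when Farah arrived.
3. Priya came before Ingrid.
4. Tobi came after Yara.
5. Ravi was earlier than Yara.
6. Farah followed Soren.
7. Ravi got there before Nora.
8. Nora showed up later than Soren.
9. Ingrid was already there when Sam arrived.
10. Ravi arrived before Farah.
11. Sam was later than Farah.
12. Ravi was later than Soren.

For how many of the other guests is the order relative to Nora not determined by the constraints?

Forced before Nora: Ravi and Soren.
That leaves Farah, Ingrid, Priya, Sam, Tobi, and Yara with no forced order relative to Nora — 6.

6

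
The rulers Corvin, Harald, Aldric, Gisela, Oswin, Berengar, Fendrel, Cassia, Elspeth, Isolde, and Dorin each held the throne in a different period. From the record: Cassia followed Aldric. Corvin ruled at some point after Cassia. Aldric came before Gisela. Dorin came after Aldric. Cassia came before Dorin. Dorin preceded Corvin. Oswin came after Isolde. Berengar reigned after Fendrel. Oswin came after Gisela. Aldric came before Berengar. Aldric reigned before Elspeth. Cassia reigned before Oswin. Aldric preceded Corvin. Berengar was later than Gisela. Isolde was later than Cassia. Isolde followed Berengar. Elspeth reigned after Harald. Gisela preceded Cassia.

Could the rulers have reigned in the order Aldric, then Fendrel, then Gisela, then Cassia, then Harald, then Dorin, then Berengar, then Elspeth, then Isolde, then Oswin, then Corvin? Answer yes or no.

yes

Check each stated constraint against the proposed order — e.g. Aldric is ahead of Elspeth; Aldric is ahead of Corvin. Every pair is in the required order; nothing is violated.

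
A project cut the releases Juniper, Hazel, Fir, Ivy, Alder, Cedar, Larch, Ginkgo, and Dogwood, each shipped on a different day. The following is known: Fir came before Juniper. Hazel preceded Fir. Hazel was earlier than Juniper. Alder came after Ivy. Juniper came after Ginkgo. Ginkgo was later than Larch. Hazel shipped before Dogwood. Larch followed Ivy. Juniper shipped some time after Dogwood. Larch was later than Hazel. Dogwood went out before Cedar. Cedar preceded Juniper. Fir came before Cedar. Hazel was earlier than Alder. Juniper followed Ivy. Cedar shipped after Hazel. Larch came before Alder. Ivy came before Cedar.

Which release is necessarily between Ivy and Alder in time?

Larch

Tracing the constraints gives Ivy → Larch → Alder, so Larch sits after Ivy and before Alder.
No other release is forced both after Ivy and before Alder.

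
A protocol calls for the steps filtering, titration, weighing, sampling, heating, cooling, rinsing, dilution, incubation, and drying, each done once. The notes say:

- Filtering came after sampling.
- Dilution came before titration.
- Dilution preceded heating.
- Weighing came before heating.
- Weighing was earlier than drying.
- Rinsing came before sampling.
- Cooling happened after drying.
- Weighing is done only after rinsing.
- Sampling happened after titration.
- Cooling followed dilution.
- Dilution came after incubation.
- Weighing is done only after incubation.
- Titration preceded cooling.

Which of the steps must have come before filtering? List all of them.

Directly stated before filtering: sampling.
Dilution reaches filtering via dilution → titration → sampling → filtering.
Incubation reaches filtering via incubation → dilution → titration → sampling → filtering.
Rinsing reaches filtering via rinsing → sampling → filtering.
Likewise titration reaches filtering by chaining the stated constraints.
No chain forces drying (or any of the others) ahead of filtering.

dilution, incubation, rinsing, sampling, titration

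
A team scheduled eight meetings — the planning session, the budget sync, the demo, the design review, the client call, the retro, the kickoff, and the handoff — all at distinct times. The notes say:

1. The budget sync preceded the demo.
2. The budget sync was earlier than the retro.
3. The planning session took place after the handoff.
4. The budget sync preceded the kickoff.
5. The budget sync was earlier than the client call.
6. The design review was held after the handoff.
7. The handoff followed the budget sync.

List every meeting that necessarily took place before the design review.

Directly stated before the design review: the handoff.
The budget sync reaches the design review via the budget sync → the handoff → the design review.
No chain forces the client call (or any of the others) ahead of the design review.

the budget sync, the handoff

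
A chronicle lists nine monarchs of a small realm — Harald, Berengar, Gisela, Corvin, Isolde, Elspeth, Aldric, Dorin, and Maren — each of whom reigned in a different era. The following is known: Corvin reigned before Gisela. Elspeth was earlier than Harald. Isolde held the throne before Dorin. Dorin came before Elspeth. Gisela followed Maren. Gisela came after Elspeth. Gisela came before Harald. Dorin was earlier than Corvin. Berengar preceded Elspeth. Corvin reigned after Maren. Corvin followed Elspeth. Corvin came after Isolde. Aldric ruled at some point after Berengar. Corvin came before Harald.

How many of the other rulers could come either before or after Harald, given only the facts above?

Forced before Harald: Berengar, Corvin, Dorin, Elspeth, Gisela, Isolde, and Maren.
That leaves Aldric with no forced order relative to Harald — 1.

1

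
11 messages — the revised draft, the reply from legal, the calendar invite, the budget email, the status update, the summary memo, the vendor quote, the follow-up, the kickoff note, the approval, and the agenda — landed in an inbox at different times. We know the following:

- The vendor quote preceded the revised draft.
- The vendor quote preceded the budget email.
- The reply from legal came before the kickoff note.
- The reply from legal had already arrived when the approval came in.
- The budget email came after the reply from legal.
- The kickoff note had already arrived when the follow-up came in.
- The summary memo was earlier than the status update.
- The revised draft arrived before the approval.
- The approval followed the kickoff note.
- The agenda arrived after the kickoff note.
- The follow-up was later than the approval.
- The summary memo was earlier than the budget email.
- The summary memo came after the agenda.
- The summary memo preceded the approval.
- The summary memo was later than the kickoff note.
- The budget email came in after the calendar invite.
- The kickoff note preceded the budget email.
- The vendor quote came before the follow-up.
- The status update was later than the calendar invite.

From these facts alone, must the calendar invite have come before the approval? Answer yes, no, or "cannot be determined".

No chain of stated constraints runs from the calendar invite to the approval, and none runs from the approval to the calendar invite either.
So the relative order of the calendar invite and the approval is not fixed by the given facts.

cannot be determined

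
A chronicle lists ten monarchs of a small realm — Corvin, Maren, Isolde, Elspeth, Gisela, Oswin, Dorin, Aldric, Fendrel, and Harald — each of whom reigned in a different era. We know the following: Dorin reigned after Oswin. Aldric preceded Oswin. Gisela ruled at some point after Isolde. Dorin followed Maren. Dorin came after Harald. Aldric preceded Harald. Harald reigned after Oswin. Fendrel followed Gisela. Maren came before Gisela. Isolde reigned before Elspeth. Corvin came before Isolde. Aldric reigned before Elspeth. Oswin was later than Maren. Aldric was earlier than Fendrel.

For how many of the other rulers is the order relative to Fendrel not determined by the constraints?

4

Forced before Fendrel: Aldric, Corvin, Gisela, Isolde, and Maren.
That leaves Dorin, Elspeth, Harald, and Oswin with no forced order relative to Fendrel — 4.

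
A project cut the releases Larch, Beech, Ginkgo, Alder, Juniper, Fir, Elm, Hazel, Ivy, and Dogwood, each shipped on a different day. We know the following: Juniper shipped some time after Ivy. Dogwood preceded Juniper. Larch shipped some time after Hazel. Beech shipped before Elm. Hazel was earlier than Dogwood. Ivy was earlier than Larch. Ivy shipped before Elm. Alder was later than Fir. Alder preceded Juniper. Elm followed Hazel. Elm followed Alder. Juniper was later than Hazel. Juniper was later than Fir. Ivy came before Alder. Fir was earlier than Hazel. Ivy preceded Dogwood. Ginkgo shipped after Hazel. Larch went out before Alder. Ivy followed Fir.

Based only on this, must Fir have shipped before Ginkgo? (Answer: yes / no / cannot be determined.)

Chain the constraints: Fir → Hazel → Ginkgo. Each link is directly stated, so Fir comes before Ginkgo.

yes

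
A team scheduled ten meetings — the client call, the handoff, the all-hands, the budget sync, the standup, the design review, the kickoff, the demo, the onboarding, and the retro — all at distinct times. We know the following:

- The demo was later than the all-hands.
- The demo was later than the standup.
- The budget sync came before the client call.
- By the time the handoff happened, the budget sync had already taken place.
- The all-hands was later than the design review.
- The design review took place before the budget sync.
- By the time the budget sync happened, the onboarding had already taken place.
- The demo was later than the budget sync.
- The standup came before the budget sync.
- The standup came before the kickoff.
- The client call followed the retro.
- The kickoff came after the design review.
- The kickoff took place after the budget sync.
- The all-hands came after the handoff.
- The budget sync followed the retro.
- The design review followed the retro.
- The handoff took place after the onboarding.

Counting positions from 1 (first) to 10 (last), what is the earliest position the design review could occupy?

2

The retro must come before the design review — 1 forced predecessor.
Nothing else is forced ahead of the design review, so its earliest slot is position 1 + 1 = 2.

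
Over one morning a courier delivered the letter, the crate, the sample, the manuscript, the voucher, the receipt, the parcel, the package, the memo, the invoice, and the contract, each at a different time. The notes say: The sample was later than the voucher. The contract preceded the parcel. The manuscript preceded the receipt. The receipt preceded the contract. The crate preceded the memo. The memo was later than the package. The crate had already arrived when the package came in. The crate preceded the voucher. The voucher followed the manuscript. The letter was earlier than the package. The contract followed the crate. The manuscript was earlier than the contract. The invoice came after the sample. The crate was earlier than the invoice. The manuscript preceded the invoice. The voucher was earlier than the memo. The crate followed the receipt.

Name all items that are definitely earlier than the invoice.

Directly stated before the invoice: the crate, the manuscript, and the sample.
The receipt reaches the invoice via the receipt → the crate → the invoice.
The voucher reaches the invoice via the voucher → the sample → the invoice.
No chain forces the parcel (or any of the others) ahead of the invoice.

the crate, the manuscript, the receipt, the sample, the voucher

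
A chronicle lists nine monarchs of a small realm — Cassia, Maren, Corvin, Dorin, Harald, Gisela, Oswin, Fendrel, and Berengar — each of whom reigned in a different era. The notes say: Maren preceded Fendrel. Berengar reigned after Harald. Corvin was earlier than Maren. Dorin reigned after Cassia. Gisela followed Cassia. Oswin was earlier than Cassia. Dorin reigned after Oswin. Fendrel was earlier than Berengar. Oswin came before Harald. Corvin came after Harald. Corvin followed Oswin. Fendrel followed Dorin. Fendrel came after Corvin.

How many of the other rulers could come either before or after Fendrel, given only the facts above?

Forced before Fendrel: Cassia, Corvin, Dorin, Harald, Maren, and Oswin; forced after Fendrel: Berengar.
That leaves Gisela with no forced order relative to Fendrel — 1.

1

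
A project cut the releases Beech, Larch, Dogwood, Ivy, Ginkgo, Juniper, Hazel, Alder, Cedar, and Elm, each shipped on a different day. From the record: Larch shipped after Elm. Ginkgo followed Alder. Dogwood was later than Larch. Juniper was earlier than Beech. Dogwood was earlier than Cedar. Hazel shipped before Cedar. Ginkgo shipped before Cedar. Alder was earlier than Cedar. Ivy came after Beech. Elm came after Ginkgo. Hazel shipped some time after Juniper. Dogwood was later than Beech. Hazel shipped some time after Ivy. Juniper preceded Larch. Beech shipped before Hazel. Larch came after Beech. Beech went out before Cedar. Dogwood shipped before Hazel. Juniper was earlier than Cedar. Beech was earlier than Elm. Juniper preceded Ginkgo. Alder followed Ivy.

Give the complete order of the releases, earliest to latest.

Juniper, Beech, Ivy, Alder, Ginkgo, Elm, Larch, Dogwood, Hazel, Cedar

The constraints fix every adjacent pair, so only one ordering works:
Juniper → Beech → Ivy → Alder → Ginkgo → Elm → Larch → Dogwood → Hazel → Cedar.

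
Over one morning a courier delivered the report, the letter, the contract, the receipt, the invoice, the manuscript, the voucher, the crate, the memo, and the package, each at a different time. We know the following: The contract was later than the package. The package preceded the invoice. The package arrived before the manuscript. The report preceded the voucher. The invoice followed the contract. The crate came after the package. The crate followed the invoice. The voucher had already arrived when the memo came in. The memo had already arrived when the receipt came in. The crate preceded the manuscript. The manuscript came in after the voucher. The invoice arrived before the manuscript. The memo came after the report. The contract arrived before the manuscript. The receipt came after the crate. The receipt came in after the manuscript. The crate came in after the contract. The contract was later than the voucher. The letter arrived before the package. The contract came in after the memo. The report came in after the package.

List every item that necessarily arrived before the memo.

the letter, the package, the report, the voucher

Directly stated before the memo: the report and the voucher.
The letter reaches the memo via the letter → the package → the report → the memo.
The package reaches the memo via the package → the report → the memo.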